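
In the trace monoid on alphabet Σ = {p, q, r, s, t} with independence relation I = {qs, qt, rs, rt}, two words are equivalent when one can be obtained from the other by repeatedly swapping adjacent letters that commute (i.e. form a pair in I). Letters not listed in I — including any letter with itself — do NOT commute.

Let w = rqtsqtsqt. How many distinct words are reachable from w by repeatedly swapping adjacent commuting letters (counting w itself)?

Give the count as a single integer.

0(r) covers ∅
1(q) covers 0:r
2(t) covers ∅
3(s) covers 2:t
4(q) covers 1:q
5(t) covers 3:s
6(s) covers 5:t
7(q) covers 4:q
8(t) covers 6:s
floor of heap: 0:r, 2:t
completions by unplaced set U, small U first (add the entries for U minus each lowest piece of U):
  |U|=1: {7}:1  {8}:1
  |U|=2: {4,7}:1  {6,8}:1  {7,8}:2
  |U|=3: {1,4,7}:1  {4,7,8}:3  {5,6,8}:1  {6,7,8}:3
  |U|=4: {0,1,4,7}:1  {1,4,7,8}:4  {3,5,6,8}:1  {4,6,7,8}:6  {5,6,7,8}:4
  |U|=5: {0,1,4,7,8}:5  {1,4,6,7,8}:10  {2,3,5,6,8}:1  {3,5,6,7,8}:5  {4,5,6,7,8}:10
  |U|=6: {0,1,4,6,7,8}:15  {1,4,5,6,7,8}:20  {2,3,5,6,7,8}:6  {3,4,5,6,7,8}:15
  |U|=7: {0,1,4,5,6,7,8}:35  {1,3,4,5,6,7,8}:35  {2,3,4,5,6,7,8}:21
  start at 0(r): 56
  start at 2(t): 70
sum over floor = 126

126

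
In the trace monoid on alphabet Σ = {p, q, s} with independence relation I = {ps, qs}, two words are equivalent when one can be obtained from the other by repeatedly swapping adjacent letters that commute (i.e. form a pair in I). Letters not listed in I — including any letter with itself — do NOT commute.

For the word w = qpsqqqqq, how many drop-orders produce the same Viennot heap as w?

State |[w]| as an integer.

8

piece 0:q — minimal
piece 1:p rests on {0:q}
piece 2:s — minimal
piece 3:q rests on {1:p}
piece 4:q rests on {3:q}
piece 5:q rests on {4:q}
piece 6:q rests on {5:q}
piece 7:q rests on {6:q}
minimal pieces: {0:q, 2:s}
ways to finish when only these pieces remain (= sum over removing one remaining piece with nothing left below it):
  1 left: {2}→1  {7}→1
  2 left: {2,7}→2  {6,7}→1
  3 left: {2,6,7}→3  {5,6,7}→1
  4 left: {2,5,6,7}→4  {4,5,6,7}→1
  5 left: {2,4,5,6,7}→5  {3,4,5,6,7}→1
  6 left: {1,3,4,5,6,7}→1  {2,3,4,5,6,7}→6
  placing 0:q first → 7 extensions
  placing 2:s first → 1 extensions
total linear extensions = 8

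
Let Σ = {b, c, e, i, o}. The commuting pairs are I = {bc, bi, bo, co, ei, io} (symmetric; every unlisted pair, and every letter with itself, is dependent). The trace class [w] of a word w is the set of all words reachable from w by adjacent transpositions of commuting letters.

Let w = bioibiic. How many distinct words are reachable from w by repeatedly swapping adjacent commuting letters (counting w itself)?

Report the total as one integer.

#0=b has no predecessor
#1=i has no predecessor
#2=o has no predecessor
#3=i depends on [1:i]
#4=b depends on [0:b]
#5=i depends on [3:i]
#6=i depends on [5:i]
#7=c depends on [6:i]
sources: [0:b, 1:i, 2:o]
N(rest) = Σ N(rest − s) over sources s of rest; N(one piece) = 1:
  size 1 → [2]=1  [4]=1  [7]=1
  size 2 → [0,4]=1  [2,4]=2  [2,7]=2  [4,7]=2  [6,7]=1
  size 3 → [0,2,4]=3  [0,4,7]=3  [2,4,7]=6  [2,6,7]=3  [4,6,7]=3  [5,6,7]=1
  size 4 → [0,2,4,7]=12  [0,4,6,7]=6  [2,4,6,7]=12  [2,5,6,7]=4  [3,5,6,7]=1  [4,5,6,7]=4
  size 5 → [0,2,4,6,7]=30  [0,4,5,6,7]=10  [1,3,5,6,7]=1  [2,3,5,6,7]=5  [2,4,5,6,7]=20  [3,4,5,6,7]=5
  size 6 → [0,2,4,5,6,7]=60  [0,3,4,5,6,7]=15  [1,2,3,5,6,7]=6  [1,3,4,5,6,7]=6  [2,3,4,5,6,7]=30
  first=0(b) contributes 42
  first=1(i) contributes 105
  first=2(o) contributes 21
|[w]| = 168

168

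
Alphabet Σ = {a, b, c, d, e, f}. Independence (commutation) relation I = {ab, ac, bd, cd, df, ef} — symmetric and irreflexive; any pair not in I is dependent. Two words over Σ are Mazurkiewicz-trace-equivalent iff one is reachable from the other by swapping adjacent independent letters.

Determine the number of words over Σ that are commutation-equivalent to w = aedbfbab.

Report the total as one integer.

#0=a has no predecessor
#1=e depends on [0:a]
#2=d depends on [1:e]
#3=b depends on [1:e]
#4=f depends on [3:b]
#5=b depends on [4:f]
#6=a depends on [2:d, 4:f]
#7=b depends on [5:b]
sources: [0:a]
N(rest) = Σ N(rest − s) over sources s of rest; N(one piece) = 1:
  size 1 → [6]=1  [7]=1
  size 2 → [2,6]=1  [5,7]=1  [6,7]=2
  size 3 → [2,6,7]=3  [5,6,7]=3
  size 4 → [2,5,6,7]=6  [4,5,6,7]=3
  size 5 → [2,4,5,6,7]=9  [3,4,5,6,7]=3
  size 6 → [2,3,4,5,6,7]=12
  first=0(a) contributes 12

12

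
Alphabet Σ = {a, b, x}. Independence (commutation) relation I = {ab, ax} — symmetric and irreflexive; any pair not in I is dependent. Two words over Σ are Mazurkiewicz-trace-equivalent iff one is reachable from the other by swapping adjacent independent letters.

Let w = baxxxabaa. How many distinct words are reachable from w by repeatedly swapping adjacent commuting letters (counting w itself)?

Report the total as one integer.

126

piece 0:b — minimal
piece 1:a — minimal
piece 2:x rests on {0:b}
piece 3:x rests on {2:x}
piece 4:x rests on {3:x}
piece 5:a rests on {1:a}
piece 6:b rests on {4:x}
piece 7:a rests on {5:a}
piece 8:a rests on {7:a}
minimal pieces: {0:b, 1:a}
ways to finish when only these pieces remain (= sum over removing one remaining piece with nothing left below it):
  1 left: {6}→1  {8}→1
  2 left: {4,6}→1  {6,8}→2  {7,8}→1
  3 left: {3,4,6}→1  {4,6,8}→3  {5,7,8}→1  {6,7,8}→3
  4 left: {1,5,7,8}→1  {2,3,4,6}→1  {3,4,6,8}→4  {4,6,7,8}→6  {5,6,7,8}→4
  5 left: {0,2,3,4,6}→1  {1,5,6,7,8}→5  {2,3,4,6,8}→5  {3,4,6,7,8}→10  {4,5,6,7,8}→10
  6 left: {0,2,3,4,6,8}→6  {1,4,5,6,7,8}→15  {2,3,4,6,7,8}→15  {3,4,5,6,7,8}→20
  7 left: {0,2,3,4,6,7,8}→21  {1,3,4,5,6,7,8}→35  {2,3,4,5,6,7,8}→35
  placing 0:b first → 70 extensions
  placing 1:a first → 56 extensions
total linear extensions = 126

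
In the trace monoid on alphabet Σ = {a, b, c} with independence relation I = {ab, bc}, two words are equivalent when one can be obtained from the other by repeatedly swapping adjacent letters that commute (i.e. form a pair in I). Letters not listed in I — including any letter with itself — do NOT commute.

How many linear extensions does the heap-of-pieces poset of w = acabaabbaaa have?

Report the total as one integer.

piece 0:a — minimal
piece 1:c rests on {0:a}
piece 2:a rests on {1:c}
piece 3:b — minimal
piece 4:a rests on {2:a}
piece 5:a rests on {4:a}
piece 6:b rests on {3:b}
piece 7:b rests on {6:b}
piece 8:a rests on {5:a}
piece 9:a rests on {8:a}
piece 10:a rests on {9:a}
minimal pieces: {0:a, 3:b}
ways to finish when only these pieces remain (= sum over removing one remaining piece with nothing left below it):
  1 left: {7}→1  {10}→1
  2 left: {6,7}→1  {7,10}→2  {9,10}→1
  3 left: {3,6,7}→1  {6,7,10}→3  {7,9,10}→3  {8,9,10}→1
  4 left: {3,6,7,10}→4  {5,8,9,10}→1  {6,7,9,10}→6  {7,8,9,10}→4
  5 left: {3,6,7,9,10}→10  {4,5,8,9,10}→1  {5,7,8,9,10}→5  {6,7,8,9,10}→10
  6 left: {2,4,5,8,9,10}→1  {3,6,7,8,9,10}→20  {4,5,7,8,9,10}→6  {5,6,7,8,9,10}→15
  7 left: {1,2,4,5,8,9,10}→1  {2,4,5,7,8,9,10}→7  {3,5,6,7,8,9,10}→35  {4,5,6,7,8,9,10}→21
  8 left: {0,1,2,4,5,8,9,10}→1  {1,2,4,5,7,8,9,10}→8  {2,4,5,6,7,8,9,10}→28  {3,4,5,6,7,8,9,10}→56
  9 left: {0,1,2,4,5,7,8,9,10}→9  {1,2,4,5,6,7,8,9,10}→36  {2,3,4,5,6,7,8,9,10}→84
  placing 0:a first → 120 extensions
  placing 3:b first → 45 extensions
total linear extensions = 165

165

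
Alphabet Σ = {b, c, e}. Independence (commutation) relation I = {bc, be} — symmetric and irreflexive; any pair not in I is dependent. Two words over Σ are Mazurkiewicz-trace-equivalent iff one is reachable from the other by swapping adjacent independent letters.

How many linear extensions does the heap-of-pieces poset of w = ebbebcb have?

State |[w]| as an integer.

drop 0:e onto floor
drop 1:b onto floor
drop 2:b onto {1:b}
drop 3:e onto {0:e}
drop 4:b onto {2:b}
drop 5:c onto {3:e}
drop 6:b onto {4:b}
ground layer = {0:e, 1:b}
drop-orders for the pieces not yet dropped (sum over which currently-grounded one goes next):
  1 to go: {5} 1  {6} 1
  2 to go: {3,5} 1  {4,6} 1  {5,6} 2
  3 to go: {0,3,5} 1  {2,4,6} 1  {3,5,6} 3  {4,5,6} 3
  4 to go: {0,3,5,6} 4  {1,2,4,6} 1  {2,4,5,6} 4  {3,4,5,6} 6
  5 to go: {0,3,4,5,6} 10  {1,2,4,5,6} 5  {2,3,4,5,6} 10
  if 0:e drops first: 15 orders
  if 1:b drops first: 20 orders
heap linearizations: 35

35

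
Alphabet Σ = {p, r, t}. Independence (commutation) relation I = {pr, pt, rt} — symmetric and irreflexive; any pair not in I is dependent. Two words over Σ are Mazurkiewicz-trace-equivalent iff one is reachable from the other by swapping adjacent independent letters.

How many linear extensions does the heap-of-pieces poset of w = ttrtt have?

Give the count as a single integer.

0(t) covers ∅
1(t) covers 0:t
2(r) covers ∅
3(t) covers 1:t
4(t) covers 3:t
floor of heap: 0:t, 2:r
completions by unplaced set U, small U first (add the entries for U minus each lowest piece of U):
  |U|=1: {2}:1  {4}:1
  |U|=2: {2,4}:2  {3,4}:1
  |U|=3: {1,3,4}:1  {2,3,4}:3
  start at 0(t): 4
  start at 2(r): 1
sum over floor = 5

5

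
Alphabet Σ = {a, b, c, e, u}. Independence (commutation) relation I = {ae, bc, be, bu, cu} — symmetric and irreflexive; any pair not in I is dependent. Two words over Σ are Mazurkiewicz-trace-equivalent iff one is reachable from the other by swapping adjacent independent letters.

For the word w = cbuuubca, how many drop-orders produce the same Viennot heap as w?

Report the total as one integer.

210

#0=c has no predecessor
#1=b has no predecessor
#2=u has no predecessor
#3=u depends on [2:u]
#4=u depends on [3:u]
#5=b depends on [1:b]
#6=c depends on [0:c]
#7=a depends on [4:u, 5:b, 6:c]
sources: [0:c, 1:b, 2:u]
N(rest) = Σ N(rest − s) over sources s of rest; N(one piece) = 1:
  size 1 → [7]=1
  size 2 → [4,7]=1  [5,7]=1  [6,7]=1
  size 3 → [0,6,7]=1  [1,5,7]=1  [3,4,7]=1  [4,5,7]=2  [4,6,7]=2  [5,6,7]=2
  size 4 → [0,4,6,7]=3  [0,5,6,7]=3  [1,4,5,7]=3  [1,5,6,7]=3  [2,3,4,7]=1  [3,4,5,7]=3  [3,4,6,7]=3  [4,5,6,7]=6
  size 5 → [0,1,5,6,7]=6  [0,3,4,6,7]=6  [0,4,5,6,7]=12  [1,3,4,5,7]=6  [1,4,5,6,7]=12  [2,3,4,5,7]=4  [2,3,4,6,7]=4  [3,4,5,6,7]=12
  size 6 → [0,1,4,5,6,7]=30  [0,2,3,4,6,7]=10  [0,3,4,5,6,7]=30  [1,2,3,4,5,7]=10  [1,3,4,5,6,7]=30  [2,3,4,5,6,7]=20
  first=0(c) contributes 60
  first=1(b) contributes 60
  first=2(u) contributes 90
|[w]| = 210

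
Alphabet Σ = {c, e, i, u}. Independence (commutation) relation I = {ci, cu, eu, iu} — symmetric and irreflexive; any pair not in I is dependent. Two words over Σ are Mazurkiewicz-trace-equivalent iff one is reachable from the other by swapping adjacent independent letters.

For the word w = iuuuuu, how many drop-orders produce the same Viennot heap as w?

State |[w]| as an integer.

piece 0:i — minimal
piece 1:u — minimal
piece 2:u rests on {1:u}
piece 3:u rests on {2:u}
piece 4:u rests on {3:u}
piece 5:u rests on {4:u}
minimal pieces: {0:i, 1:u}
ways to finish when only these pieces remain (= sum over removing one remaining piece with nothing left below it):
  1 left: {0}→1  {5}→1
  2 left: {0,5}→2  {4,5}→1
  3 left: {0,4,5}→3  {3,4,5}→1
  4 left: {0,3,4,5}→4  {2,3,4,5}→1
  placing 0:i first → 1 extensions
  placing 1:u first → 5 extensions
total linear extensions = 6

6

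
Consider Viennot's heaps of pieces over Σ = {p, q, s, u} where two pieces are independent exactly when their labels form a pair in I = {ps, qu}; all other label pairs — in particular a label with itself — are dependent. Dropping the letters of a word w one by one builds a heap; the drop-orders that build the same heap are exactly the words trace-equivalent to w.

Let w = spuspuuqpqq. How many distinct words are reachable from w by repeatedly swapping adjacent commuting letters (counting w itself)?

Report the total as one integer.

12

drop 0:s onto floor
drop 1:p onto floor
drop 2:u onto {0:s, 1:p}
drop 3:s onto {2:u}
drop 4:p onto {2:u}
drop 5:u onto {3:s, 4:p}
drop 6:u onto {5:u}
drop 7:q onto {3:s, 4:p}
drop 8:p onto {6:u, 7:q}
drop 9:q onto {8:p}
drop 10:q onto {9:q}
ground layer = {0:s, 1:p}
drop-orders for the pieces not yet dropped (sum over which currently-grounded one goes next):
  1 to go: {10} 1
  2 to go: {9,10} 1
  3 to go: {8,9,10} 1
  4 to go: {6,8,9,10} 1  {7,8,9,10} 1
  5 to go: {5,6,8,9,10} 1  {6,7,8,9,10} 2
  6 to go: {5,6,7,8,9,10} 3
  7 to go: {3,5,6,7,8,9,10} 3  {4,5,6,7,8,9,10} 3
  8 to go: {3,4,5,6,7,8,9,10} 6
  9 to go: {2,3,4,5,6,7,8,9,10} 6
  if 0:s drops first: 6 orders
  if 1:p drops first: 6 orders
heap linearizations: 12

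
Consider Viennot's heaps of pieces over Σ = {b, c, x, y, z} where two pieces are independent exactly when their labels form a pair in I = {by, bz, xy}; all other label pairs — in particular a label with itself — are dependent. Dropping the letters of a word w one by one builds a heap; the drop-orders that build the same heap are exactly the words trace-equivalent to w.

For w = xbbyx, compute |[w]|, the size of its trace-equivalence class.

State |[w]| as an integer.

drop 0:x onto floor
drop 1:b onto {0:x}
drop 2:b onto {1:b}
drop 3:y onto floor
drop 4:x onto {2:b}
ground layer = {0:x, 3:y}
drop-orders for the pieces not yet dropped (sum over which currently-grounded one goes next):
  1 to go: {3} 1  {4} 1
  2 to go: {2,4} 1  {3,4} 2
  3 to go: {1,2,4} 1  {2,3,4} 3
  if 0:x drops first: 4 orders
  if 3:y drops first: 1 orders
heap linearizations: 5

5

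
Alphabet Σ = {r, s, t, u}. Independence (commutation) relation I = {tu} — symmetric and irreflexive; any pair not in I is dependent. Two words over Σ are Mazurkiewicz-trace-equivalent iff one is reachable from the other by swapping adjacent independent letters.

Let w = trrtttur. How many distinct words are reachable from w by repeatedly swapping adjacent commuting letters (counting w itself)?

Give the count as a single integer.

4

piece 0:t — minimal
piece 1:r rests on {0:t}
piece 2:r rests on {1:r}
piece 3:t rests on {2:r}
piece 4:t rests on {3:t}
piece 5:t rests on {4:t}
piece 6:u rests on {2:r}
piece 7:r rests on {5:t, 6:u}
minimal pieces: {0:t}
ways to finish when only these pieces remain (= sum over removing one remaining piece with nothing left below it):
  1 left: {7}→1
  2 left: {5,7}→1  {6,7}→1
  3 left: {4,5,7}→1  {5,6,7}→2
  4 left: {3,4,5,7}→1  {4,5,6,7}→3
  5 left: {3,4,5,6,7}→4
  6 left: {2,3,4,5,6,7}→4
  placing 0:t first → 4 extensions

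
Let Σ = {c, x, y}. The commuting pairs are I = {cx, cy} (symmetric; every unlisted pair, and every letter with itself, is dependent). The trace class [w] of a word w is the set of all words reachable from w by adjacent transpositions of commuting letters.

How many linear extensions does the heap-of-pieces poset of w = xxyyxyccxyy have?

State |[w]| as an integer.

piece 0:x — minimal
piece 1:x rests on {0:x}
piece 2:y rests on {1:x}
piece 3:y rests on {2:y}
piece 4:x rests on {3:y}
piece 5:y rests on {4:x}
piece 6:c — minimal
piece 7:c rests on {6:c}
piece 8:x rests on {5:y}
piece 9:y rests on {8:x}
piece 10:y rests on {9:y}
minimal pieces: {0:x, 6:c}
ways to finish when only these pieces remain (= sum over removing one remaining piece with nothing left below it):
  1 left: {7}→1  {10}→1
  2 left: {6,7}→1  {7,10}→2  {9,10}→1
  3 left: {6,7,10}→3  {7,9,10}→3  {8,9,10}→1
  4 left: {5,8,9,10}→1  {6,7,9,10}→6  {7,8,9,10}→4
  5 left: {4,5,8,9,10}→1  {5,7,8,9,10}→5  {6,7,8,9,10}→10
  6 left: {3,4,5,8,9,10}→1  {4,5,7,8,9,10}→6  {5,6,7,8,9,10}→15
  7 left: {2,3,4,5,8,9,10}→1  {3,4,5,7,8,9,10}→7  {4,5,6,7,8,9,10}→21
  8 left: {1,2,3,4,5,8,9,10}→1  {2,3,4,5,7,8,9,10}→8  {3,4,5,6,7,8,9,10}→28
  9 left: {0,1,2,3,4,5,8,9,10}→1  {1,2,3,4,5,7,8,9,10}→9  {2,3,4,5,6,7,8,9,10}→36
  placing 0:x first → 45 extensions
  placing 6:c first → 10 extensions
total linear extensions = 55

55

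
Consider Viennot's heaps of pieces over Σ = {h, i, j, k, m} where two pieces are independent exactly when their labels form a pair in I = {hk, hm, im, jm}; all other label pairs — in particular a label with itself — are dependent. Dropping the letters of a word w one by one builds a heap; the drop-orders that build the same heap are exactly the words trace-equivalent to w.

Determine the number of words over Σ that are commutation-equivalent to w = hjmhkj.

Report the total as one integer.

piece 0:h — minimal
piece 1:j rests on {0:h}
piece 2:m — minimal
piece 3:h rests on {1:j}
piece 4:k rests on {1:j, 2:m}
piece 5:j rests on {3:h, 4:k}
minimal pieces: {0:h, 2:m}
ways to finish when only these pieces remain (= sum over removing one remaining piece with nothing left below it):
  1 left: {5}→1
  2 left: {3,5}→1  {4,5}→1
  3 left: {2,4,5}→1  {3,4,5}→2
  4 left: {1,3,4,5}→2  {2,3,4,5}→3
  placing 0:h first → 5 extensions
  placing 2:m first → 2 extensions
total linear extensions = 7

7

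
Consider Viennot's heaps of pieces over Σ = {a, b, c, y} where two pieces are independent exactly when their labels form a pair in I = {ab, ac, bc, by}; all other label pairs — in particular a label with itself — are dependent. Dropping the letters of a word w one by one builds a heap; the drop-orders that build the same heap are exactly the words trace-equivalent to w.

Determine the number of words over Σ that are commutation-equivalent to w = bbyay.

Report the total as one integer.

10

#0=b has no predecessor
#1=b depends on [0:b]
#2=y has no predecessor
#3=a depends on [2:y]
#4=y depends on [3:a]
sources: [0:b, 2:y]
N(rest) = Σ N(rest − s) over sources s of rest; N(one piece) = 1:
  size 1 → [1]=1  [4]=1
  size 2 → [0,1]=1  [1,4]=2  [3,4]=1
  size 3 → [0,1,4]=3  [1,3,4]=3  [2,3,4]=1
  first=0(b) contributes 4
  first=2(y) contributes 6
|[w]| = 10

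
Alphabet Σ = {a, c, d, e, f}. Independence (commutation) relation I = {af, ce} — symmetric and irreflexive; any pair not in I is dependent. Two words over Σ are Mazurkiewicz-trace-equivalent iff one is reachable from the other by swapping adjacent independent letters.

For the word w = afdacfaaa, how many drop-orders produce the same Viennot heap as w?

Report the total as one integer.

8

piece 0:a — minimal
piece 1:f — minimal
piece 2:d rests on {0:a, 1:f}
piece 3:a rests on {2:d}
piece 4:c rests on {3:a}
piece 5:f rests on {4:c}
piece 6:a rests on {4:c}
piece 7:a rests on {6:a}
piece 8:a rests on {7:a}
minimal pieces: {0:a, 1:f}
ways to finish when only these pieces remain (= sum over removing one remaining piece with nothing left below it):
  1 left: {5}→1  {8}→1
  2 left: {5,8}→2  {7,8}→1
  3 left: {5,7,8}→3  {6,7,8}→1
  4 left: {5,6,7,8}→4
  5 left: {4,5,6,7,8}→4
  6 left: {3,4,5,6,7,8}→4
  7 left: {2,3,4,5,6,7,8}→4
  placing 0:a first → 4 extensions
  placing 1:f first → 4 extensions
total linear extensions = 8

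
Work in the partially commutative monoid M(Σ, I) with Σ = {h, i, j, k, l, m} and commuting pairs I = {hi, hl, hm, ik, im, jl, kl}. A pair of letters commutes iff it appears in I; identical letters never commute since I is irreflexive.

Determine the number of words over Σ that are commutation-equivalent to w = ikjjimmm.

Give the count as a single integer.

drop 0:i onto floor
drop 1:k onto floor
drop 2:j onto {0:i, 1:k}
drop 3:j onto {2:j}
drop 4:i onto {3:j}
drop 5:m onto {3:j}
drop 6:m onto {5:m}
drop 7:m onto {6:m}
ground layer = {0:i, 1:k}
drop-orders for the pieces not yet dropped (sum over which currently-grounded one goes next):
  1 to go: {4} 1  {7} 1
  2 to go: {4,7} 2  {6,7} 1
  3 to go: {4,6,7} 3  {5,6,7} 1
  4 to go: {4,5,6,7} 4
  5 to go: {3,4,5,6,7} 4
  6 to go: {2,3,4,5,6,7} 4
  if 0:i drops first: 4 orders
  if 1:k drops first: 4 orders
heap linearizations: 8

8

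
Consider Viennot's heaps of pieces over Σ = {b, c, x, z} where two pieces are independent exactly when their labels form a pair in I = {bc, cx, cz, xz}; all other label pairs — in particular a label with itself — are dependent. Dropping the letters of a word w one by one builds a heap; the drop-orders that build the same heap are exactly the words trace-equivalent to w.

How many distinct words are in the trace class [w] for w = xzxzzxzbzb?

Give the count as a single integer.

35

0(x) covers ∅
1(z) covers ∅
2(x) covers 0:x
3(z) covers 1:z
4(z) covers 3:z
5(x) covers 2:x
6(z) covers 4:z
7(b) covers 5:x, 6:z
8(z) covers 7:b
9(b) covers 8:z
floor of heap: 0:x, 1:z
completions by unplaced set U, small U first (add the entries for U minus each lowest piece of U):
  |U|=1: {9}:1
  |U|=2: {8,9}:1
  |U|=3: {7,8,9}:1
  |U|=4: {5,7,8,9}:1  {6,7,8,9}:1
  |U|=5: {2,5,7,8,9}:1  {4,6,7,8,9}:1  {5,6,7,8,9}:2
  |U|=6: {0,2,5,7,8,9}:1  {2,5,6,7,8,9}:3  {3,4,6,7,8,9}:1  {4,5,6,7,8,9}:3
  |U|=7: {0,2,5,6,7,8,9}:4  {1,3,4,6,7,8,9}:1  {2,4,5,6,7,8,9}:6  {3,4,5,6,7,8,9}:4
  |U|=8: {0,2,4,5,6,7,8,9}:10  {1,3,4,5,6,7,8,9}:5  {2,3,4,5,6,7,8,9}:10
  start at 0(x): 15
  start at 1(z): 20
sum over floor = 35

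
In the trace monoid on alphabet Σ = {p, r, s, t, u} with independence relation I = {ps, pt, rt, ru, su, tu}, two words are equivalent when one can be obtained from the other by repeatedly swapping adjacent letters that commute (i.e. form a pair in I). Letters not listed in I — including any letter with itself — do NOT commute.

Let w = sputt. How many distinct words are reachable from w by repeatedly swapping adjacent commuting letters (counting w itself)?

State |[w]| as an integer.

10

0(s) covers ∅
1(p) covers ∅
2(u) covers 1:p
3(t) covers 0:s
4(t) covers 3:t
floor of heap: 0:s, 1:p
completions by unplaced set U, small U first (add the entries for U minus each lowest piece of U):
  |U|=1: {2}:1  {4}:1
  |U|=2: {1,2}:1  {2,4}:2  {3,4}:1
  |U|=3: {0,3,4}:1  {1,2,4}:3  {2,3,4}:3
  start at 0(s): 6
  start at 1(p): 4
sum over floor = 10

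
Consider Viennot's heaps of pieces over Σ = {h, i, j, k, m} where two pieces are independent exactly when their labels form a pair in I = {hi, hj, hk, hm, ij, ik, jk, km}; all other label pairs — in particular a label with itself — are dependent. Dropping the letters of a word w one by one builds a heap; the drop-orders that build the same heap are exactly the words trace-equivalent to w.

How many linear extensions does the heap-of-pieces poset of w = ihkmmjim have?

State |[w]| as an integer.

0(i) covers ∅
1(h) covers ∅
2(k) covers ∅
3(m) covers 0:i
4(m) covers 3:m
5(j) covers 4:m
6(i) covers 4:m
7(m) covers 5:j, 6:i
floor of heap: 0:i, 1:h, 2:k
completions by unplaced set U, small U first (add the entries for U minus each lowest piece of U):
  |U|=1: {1}:1  {2}:1  {7}:1
  |U|=2: {1,2}:2  {1,7}:2  {2,7}:2  {5,7}:1  {6,7}:1
  |U|=3: {1,2,7}:6  {1,5,7}:3  {1,6,7}:3  {2,5,7}:3  {2,6,7}:3  {5,6,7}:2
  |U|=4: {1,2,5,7}:12  {1,2,6,7}:12  {1,5,6,7}:8  {2,5,6,7}:8  {4,5,6,7}:2
  |U|=5: {1,2,5,6,7}:40  {1,4,5,6,7}:10  {2,4,5,6,7}:10  {3,4,5,6,7}:2
  |U|=6: {0,3,4,5,6,7}:2  {1,2,4,5,6,7}:60  {1,3,4,5,6,7}:12  {2,3,4,5,6,7}:12
  start at 0(i): 84
  start at 1(h): 14
  start at 2(k): 14
sum over floor = 112

112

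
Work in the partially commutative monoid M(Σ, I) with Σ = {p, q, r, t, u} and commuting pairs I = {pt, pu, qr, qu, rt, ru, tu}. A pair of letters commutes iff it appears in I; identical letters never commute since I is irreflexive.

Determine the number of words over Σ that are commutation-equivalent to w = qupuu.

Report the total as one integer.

piece 0:q — minimal
piece 1:u — minimal
piece 2:p rests on {0:q}
piece 3:u rests on {1:u}
piece 4:u rests on {3:u}
minimal pieces: {0:q, 1:u}
ways to finish when only these pieces remain (= sum over removing one remaining piece with nothing left below it):
  1 left: {2}→1  {4}→1
  2 left: {0,2}→1  {2,4}→2  {3,4}→1
  3 left: {0,2,4}→3  {1,3,4}→1  {2,3,4}→3
  placing 0:q first → 4 extensions
  placing 1:u first → 6 extensions
total linear extensions = 10

10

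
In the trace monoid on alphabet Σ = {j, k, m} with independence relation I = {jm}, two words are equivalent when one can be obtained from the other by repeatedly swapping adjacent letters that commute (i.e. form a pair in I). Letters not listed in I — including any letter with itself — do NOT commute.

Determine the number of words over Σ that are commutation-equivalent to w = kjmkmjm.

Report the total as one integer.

drop 0:k onto floor
drop 1:j onto {0:k}
drop 2:m onto {0:k}
drop 3:k onto {1:j, 2:m}
drop 4:m onto {3:k}
drop 5:j onto {3:k}
drop 6:m onto {4:m}
ground layer = {0:k}
drop-orders for the pieces not yet dropped (sum over which currently-grounded one goes next):
  1 to go: {5} 1  {6} 1
  2 to go: {4,6} 1  {5,6} 2
  3 to go: {4,5,6} 3
  4 to go: {3,4,5,6} 3
  5 to go: {1,3,4,5,6} 3  {2,3,4,5,6} 3
  if 0:k drops first: 6 orders

6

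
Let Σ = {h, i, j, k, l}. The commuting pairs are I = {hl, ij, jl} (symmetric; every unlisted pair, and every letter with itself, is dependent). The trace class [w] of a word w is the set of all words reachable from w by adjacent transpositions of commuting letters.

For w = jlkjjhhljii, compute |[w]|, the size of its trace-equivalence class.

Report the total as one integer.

32

drop 0:j onto floor
drop 1:l onto floor
drop 2:k onto {0:j, 1:l}
drop 3:j onto {2:k}
drop 4:j onto {3:j}
drop 5:h onto {4:j}
drop 6:h onto {5:h}
drop 7:l onto {2:k}
drop 8:j onto {6:h}
drop 9:i onto {6:h, 7:l}
drop 10:i onto {9:i}
ground layer = {0:j, 1:l}
drop-orders for the pieces not yet dropped (sum over which currently-grounded one goes next):
  1 to go: {8} 1  {10} 1
  2 to go: {8,10} 2  {9,10} 1
  3 to go: {7,9,10} 1  {8,9,10} 3
  4 to go: {6,8,9,10} 3  {7,8,9,10} 4
  5 to go: {5,6,8,9,10} 3  {6,7,8,9,10} 7
  6 to go: {4,5,6,8,9,10} 3  {5,6,7,8,9,10} 10
  7 to go: {3,4,5,6,8,9,10} 3  {4,5,6,7,8,9,10} 13
  8 to go: {3,4,5,6,7,8,9,10} 16
  9 to go: {2,3,4,5,6,7,8,9,10} 16
  if 0:j drops first: 16 orders
  if 1:l drops first: 16 orders
heap linearizations: 32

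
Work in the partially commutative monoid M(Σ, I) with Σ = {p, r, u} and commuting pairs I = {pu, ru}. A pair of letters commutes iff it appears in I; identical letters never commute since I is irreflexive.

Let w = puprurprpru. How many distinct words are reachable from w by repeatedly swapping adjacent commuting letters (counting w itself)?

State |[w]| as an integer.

165

piece 0:p — minimal
piece 1:u — minimal
piece 2:p rests on {0:p}
piece 3:r rests on {2:p}
piece 4:u rests on {1:u}
piece 5:r rests on {3:r}
piece 6:p rests on {5:r}
piece 7:r rests on {6:p}
piece 8:p rests on {7:r}
piece 9:r rests on {8:p}
piece 10:u rests on {4:u}
minimal pieces: {0:p, 1:u}
ways to finish when only these pieces remain (= sum over removing one remaining piece with nothing left below it):
  1 left: {9}→1  {10}→1
  2 left: {4,10}→1  {8,9}→1  {9,10}→2
  3 left: {1,4,10}→1  {4,9,10}→3  {7,8,9}→1  {8,9,10}→3
  4 left: {1,4,9,10}→4  {4,8,9,10}→6  {6,7,8,9}→1  {7,8,9,10}→4
  5 left: {1,4,8,9,10}→10  {4,7,8,9,10}→10  {5,6,7,8,9}→1  {6,7,8,9,10}→5
  6 left: {1,4,7,8,9,10}→20  {3,5,6,7,8,9}→1  {4,6,7,8,9,10}→15  {5,6,7,8,9,10}→6
  7 left: {1,4,6,7,8,9,10}→35  {2,3,5,6,7,8,9}→1  {3,5,6,7,8,9,10}→7  {4,5,6,7,8,9,10}→21
  8 left: {0,2,3,5,6,7,8,9}→1  {1,4,5,6,7,8,9,10}→56  {2,3,5,6,7,8,9,10}→8  {3,4,5,6,7,8,9,10}→28
  9 left: {0,2,3,5,6,7,8,9,10}→9  {1,3,4,5,6,7,8,9,10}→84  {2,3,4,5,6,7,8,9,10}→36
  placing 0:p first → 120 extensions
  placing 1:u first → 45 extensions
total linear extensions = 165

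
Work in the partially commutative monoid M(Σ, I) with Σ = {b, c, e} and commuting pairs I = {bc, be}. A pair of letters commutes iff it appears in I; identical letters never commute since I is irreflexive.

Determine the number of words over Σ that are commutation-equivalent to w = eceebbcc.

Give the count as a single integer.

28

drop 0:e onto floor
drop 1:c onto {0:e}
drop 2:e onto {1:c}
drop 3:e onto {2:e}
drop 4:b onto floor
drop 5:b onto {4:b}
drop 6:c onto {3:e}
drop 7:c onto {6:c}
ground layer = {0:e, 4:b}
drop-orders for the pieces not yet dropped (sum over which currently-grounded one goes next):
  1 to go: {5} 1  {7} 1
  2 to go: {4,5} 1  {5,7} 2  {6,7} 1
  3 to go: {3,6,7} 1  {4,5,7} 3  {5,6,7} 3
  4 to go: {2,3,6,7} 1  {3,5,6,7} 4  {4,5,6,7} 6
  5 to go: {1,2,3,6,7} 1  {2,3,5,6,7} 5  {3,4,5,6,7} 10
  6 to go: {0,1,2,3,6,7} 1  {1,2,3,5,6,7} 6  {2,3,4,5,6,7} 15
  if 0:e drops first: 21 orders
  if 4:b drops first: 7 orders
heap linearizations: 28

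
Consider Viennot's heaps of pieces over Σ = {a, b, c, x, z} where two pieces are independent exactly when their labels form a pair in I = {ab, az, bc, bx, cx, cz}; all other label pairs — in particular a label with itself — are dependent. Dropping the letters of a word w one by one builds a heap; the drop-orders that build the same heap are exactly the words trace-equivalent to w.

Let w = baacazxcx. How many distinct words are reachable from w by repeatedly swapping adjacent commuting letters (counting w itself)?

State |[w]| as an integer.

51

#0=b has no predecessor
#1=a has no predecessor
#2=a depends on [1:a]
#3=c depends on [2:a]
#4=a depends on [3:c]
#5=z depends on [0:b]
#6=x depends on [4:a, 5:z]
#7=c depends on [4:a]
#8=x depends on [6:x]
sources: [0:b, 1:a]
N(rest) = Σ N(rest − s) over sources s of rest; N(one piece) = 1:
  size 1 → [7]=1  [8]=1
  size 2 → [6,8]=1  [7,8]=2
  size 3 → [5,6,8]=1  [6,7,8]=3
  size 4 → [0,5,6,8]=1  [4,6,7,8]=3  [5,6,7,8]=4
  size 5 → [0,5,6,7,8]=5  [3,4,6,7,8]=3  [4,5,6,7,8]=7
  size 6 → [0,4,5,6,7,8]=12  [2,3,4,6,7,8]=3  [3,4,5,6,7,8]=10
  size 7 → [0,3,4,5,6,7,8]=22  [1,2,3,4,6,7,8]=3  [2,3,4,5,6,7,8]=13
  first=0(b) contributes 16
  first=1(a) contributes 35
|[w]| = 51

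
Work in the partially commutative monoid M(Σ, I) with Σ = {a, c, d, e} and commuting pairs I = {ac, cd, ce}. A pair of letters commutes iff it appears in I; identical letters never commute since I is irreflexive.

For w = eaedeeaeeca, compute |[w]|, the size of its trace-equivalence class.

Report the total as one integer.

11

0(e) covers ∅
1(a) covers 0:e
2(e) covers 1:a
3(d) covers 2:e
4(e) covers 3:d
5(e) covers 4:e
6(a) covers 5:e
7(e) covers 6:a
8(e) covers 7:e
9(c) covers ∅
10(a) covers 8:e
floor of heap: 0:e, 9:c
completions by unplaced set U, small U first (add the entries for U minus each lowest piece of U):
  |U|=1: {9}:1  {10}:1
  |U|=2: {8,10}:1  {9,10}:2
  |U|=3: {7,8,10}:1  {8,9,10}:3
  |U|=4: {6,7,8,10}:1  {7,8,9,10}:4
  |U|=5: {5,6,7,8,10}:1  {6,7,8,9,10}:5
  |U|=6: {4,5,6,7,8,10}:1  {5,6,7,8,9,10}:6
  |U|=7: {3,4,5,6,7,8,10}:1  {4,5,6,7,8,9,10}:7
  |U|=8: {2,3,4,5,6,7,8,10}:1  {3,4,5,6,7,8,9,10}:8
  |U|=9: {1,2,3,4,5,6,7,8,10}:1  {2,3,4,5,6,7,8,9,10}:9
  start at 0(e): 10
  start at 9(c): 1
sum over floor = 11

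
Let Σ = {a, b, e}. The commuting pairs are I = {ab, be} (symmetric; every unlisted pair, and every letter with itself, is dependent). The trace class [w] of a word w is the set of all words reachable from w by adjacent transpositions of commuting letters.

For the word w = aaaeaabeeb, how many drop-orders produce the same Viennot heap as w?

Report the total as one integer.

#0=a has no predecessor
#1=a depends on [0:a]
#2=a depends on [1:a]
#3=e depends on [2:a]
#4=a depends on [3:e]
#5=a depends on [4:a]
#6=b has no predecessor
#7=e depends on [5:a]
#8=e depends on [7:e]
#9=b depends on [6:b]
sources: [0:a, 6:b]
N(rest) = Σ N(rest − s) over sources s of rest; N(one piece) = 1:
  size 1 → [8]=1  [9]=1
  size 2 → [6,9]=1  [7,8]=1  [8,9]=2
  size 3 → [5,7,8]=1  [6,8,9]=3  [7,8,9]=3
  size 4 → [4,5,7,8]=1  [5,7,8,9]=4  [6,7,8,9]=6
  size 5 → [3,4,5,7,8]=1  [4,5,7,8,9]=5  [5,6,7,8,9]=10
  size 6 → [2,3,4,5,7,8]=1  [3,4,5,7,8,9]=6  [4,5,6,7,8,9]=15
  size 7 → [1,2,3,4,5,7,8]=1  [2,3,4,5,7,8,9]=7  [3,4,5,6,7,8,9]=21
  size 8 → [0,1,2,3,4,5,7,8]=1  [1,2,3,4,5,7,8,9]=8  [2,3,4,5,6,7,8,9]=28
  first=0(a) contributes 36
  first=6(b) contributes 9
|[w]| = 45

45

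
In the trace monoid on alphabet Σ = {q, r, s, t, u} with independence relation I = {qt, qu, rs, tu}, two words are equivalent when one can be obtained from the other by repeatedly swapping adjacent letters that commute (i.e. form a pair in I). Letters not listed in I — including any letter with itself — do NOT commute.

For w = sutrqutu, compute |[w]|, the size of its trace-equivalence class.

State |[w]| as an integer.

24

piece 0:s — minimal
piece 1:u rests on {0:s}
piece 2:t rests on {0:s}
piece 3:r rests on {1:u, 2:t}
piece 4:q rests on {3:r}
piece 5:u rests on {3:r}
piece 6:t rests on {3:r}
piece 7:u rests on {5:u}
minimal pieces: {0:s}
ways to finish when only these pieces remain (= sum over removing one remaining piece with nothing left below it):
  1 left: {4}→1  {6}→1  {7}→1
  2 left: {4,6}→2  {4,7}→2  {5,7}→1  {6,7}→2
  3 left: {4,5,7}→3  {4,6,7}→6  {5,6,7}→3
  4 left: {4,5,6,7}→12
  5 left: {3,4,5,6,7}→12
  6 left: {1,3,4,5,6,7}→12  {2,3,4,5,6,7}→12
  placing 0:s first → 24 extensions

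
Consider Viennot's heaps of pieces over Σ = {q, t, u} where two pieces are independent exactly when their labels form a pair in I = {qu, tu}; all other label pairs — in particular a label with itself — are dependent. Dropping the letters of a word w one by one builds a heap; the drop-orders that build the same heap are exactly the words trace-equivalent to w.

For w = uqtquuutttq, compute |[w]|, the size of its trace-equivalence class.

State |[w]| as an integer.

330

#0=u has no predecessor
#1=q has no predecessor
#2=t depends on [1:q]
#3=q depends on [2:t]
#4=u depends on [0:u]
#5=u depends on [4:u]
#6=u depends on [5:u]
#7=t depends on [3:q]
#8=t depends on [7:t]
#9=t depends on [8:t]
#10=q depends on [9:t]
sources: [0:u, 1:q]
N(rest) = Σ N(rest − s) over sources s of rest; N(one piece) = 1:
  size 1 → [6]=1  [10]=1
  size 2 → [5,6]=1  [6,10]=2  [9,10]=1
  size 3 → [4,5,6]=1  [5,6,10]=3  [6,9,10]=3  [8,9,10]=1
  size 4 → [0,4,5,6]=1  [4,5,6,10]=4  [5,6,9,10]=6  [6,8,9,10]=4  [7,8,9,10]=1
  size 5 → [0,4,5,6,10]=5  [3,7,8,9,10]=1  [4,5,6,9,10]=10  [5,6,8,9,10]=10  [6,7,8,9,10]=5
  size 6 → [0,4,5,6,9,10]=15  [2,3,7,8,9,10]=1  [3,6,7,8,9,10]=6  [4,5,6,8,9,10]=20  [5,6,7,8,9,10]=15
  size 7 → [0,4,5,6,8,9,10]=35  [1,2,3,7,8,9,10]=1  [2,3,6,7,8,9,10]=7  [3,5,6,7,8,9,10]=21  [4,5,6,7,8,9,10]=35
  size 8 → [0,4,5,6,7,8,9,10]=70  [1,2,3,6,7,8,9,10]=8  [2,3,5,6,7,8,9,10]=28  [3,4,5,6,7,8,9,10]=56
  size 9 → [0,3,4,5,6,7,8,9,10]=126  [1,2,3,5,6,7,8,9,10]=36  [2,3,4,5,6,7,8,9,10]=84
  first=0(u) contributes 120
  first=1(q) contributes 210
|[w]| = 330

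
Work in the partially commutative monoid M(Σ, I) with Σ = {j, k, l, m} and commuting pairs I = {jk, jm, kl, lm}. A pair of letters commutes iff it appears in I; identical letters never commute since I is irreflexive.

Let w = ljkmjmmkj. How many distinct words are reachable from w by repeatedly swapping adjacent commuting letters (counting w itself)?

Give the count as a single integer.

126

0(l) covers ∅
1(j) covers 0:l
2(k) covers ∅
3(m) covers 2:k
4(j) covers 1:j
5(m) covers 3:m
6(m) covers 5:m
7(k) covers 6:m
8(j) covers 4:j
floor of heap: 0:l, 2:k
completions by unplaced set U, small U first (add the entries for U minus each lowest piece of U):
  |U|=1: {7}:1  {8}:1
  |U|=2: {4,8}:1  {6,7}:1  {7,8}:2
  |U|=3: {1,4,8}:1  {4,7,8}:3  {5,6,7}:1  {6,7,8}:3
  |U|=4: {0,1,4,8}:1  {1,4,7,8}:4  {3,5,6,7}:1  {4,6,7,8}:6  {5,6,7,8}:4
  |U|=5: {0,1,4,7,8}:5  {1,4,6,7,8}:10  {2,3,5,6,7}:1  {3,5,6,7,8}:5  {4,5,6,7,8}:10
  |U|=6: {0,1,4,6,7,8}:15  {1,4,5,6,7,8}:20  {2,3,5,6,7,8}:6  {3,4,5,6,7,8}:15
  |U|=7: {0,1,4,5,6,7,8}:35  {1,3,4,5,6,7,8}:35  {2,3,4,5,6,7,8}:21
  start at 0(l): 56
  start at 2(k): 70
sum over floor = 126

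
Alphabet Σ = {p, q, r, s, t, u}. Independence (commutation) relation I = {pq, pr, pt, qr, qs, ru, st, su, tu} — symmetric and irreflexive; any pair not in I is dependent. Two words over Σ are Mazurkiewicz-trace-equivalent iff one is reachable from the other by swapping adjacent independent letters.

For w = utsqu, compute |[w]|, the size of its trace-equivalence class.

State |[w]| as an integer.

10

piece 0:u — minimal
piece 1:t — minimal
piece 2:s — minimal
piece 3:q rests on {0:u, 1:t}
piece 4:u rests on {3:q}
minimal pieces: {0:u, 1:t, 2:s}
ways to finish when only these pieces remain (= sum over removing one remaining piece with nothing left below it):
  1 left: {2}→1  {4}→1
  2 left: {2,4}→2  {3,4}→1
  3 left: {0,3,4}→1  {1,3,4}→1  {2,3,4}→3
  placing 0:u first → 4 extensions
  placing 1:t first → 4 extensions
  placing 2:s first → 2 extensions
total linear extensions = 10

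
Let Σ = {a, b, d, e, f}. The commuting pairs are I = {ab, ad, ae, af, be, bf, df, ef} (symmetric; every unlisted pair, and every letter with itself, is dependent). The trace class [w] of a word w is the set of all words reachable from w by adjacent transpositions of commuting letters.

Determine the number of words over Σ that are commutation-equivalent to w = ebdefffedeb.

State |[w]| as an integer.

660

piece 0:e — minimal
piece 1:b — minimal
piece 2:d rests on {0:e, 1:b}
piece 3:e rests on {2:d}
piece 4:f — minimal
piece 5:f rests on {4:f}
piece 6:f rests on {5:f}
piece 7:e rests on {3:e}
piece 8:d rests on {7:e}
piece 9:e rests on {8:d}
piece 10:b rests on {8:d}
minimal pieces: {0:e, 1:b, 4:f}
ways to finish when only these pieces remain (= sum over removing one remaining piece with nothing left below it):
  1 left: {6}→1  {9}→1  {10}→1
  2 left: {5,6}→1  {6,9}→2  {6,10}→2  {9,10}→2
  3 left: {4,5,6}→1  {5,6,9}→3  {5,6,10}→3  {6,9,10}→6  {8,9,10}→2
  4 left: {4,5,6,9}→4  {4,5,6,10}→4  {5,6,9,10}→12  {6,8,9,10}→8  {7,8,9,10}→2
  5 left: {3,7,8,9,10}→2  {4,5,6,9,10}→20  {5,6,8,9,10}→20  {6,7,8,9,10}→10
  6 left: {2,3,7,8,9,10}→2  {3,6,7,8,9,10}→12  {4,5,6,8,9,10}→40  {5,6,7,8,9,10}→30
  7 left: {0,2,3,7,8,9,10}→2  {1,2,3,7,8,9,10}→2  {2,3,6,7,8,9,10}→14  {3,5,6,7,8,9,10}→42  {4,5,6,7,8,9,10}→70
  8 left: {0,1,2,3,7,8,9,10}→4  {0,2,3,6,7,8,9,10}→16  {1,2,3,6,7,8,9,10}→16  {2,3,5,6,7,8,9,10}→56  {3,4,5,6,7,8,9,10}→112
  9 left: {0,1,2,3,6,7,8,9,10}→36  {0,2,3,5,6,7,8,9,10}→72  {1,2,3,5,6,7,8,9,10}→72  {2,3,4,5,6,7,8,9,10}→168
  placing 0:e first → 240 extensions
  placing 1:b first → 240 extensions
  placing 4:f first → 180 extensions
total linear extensions = 660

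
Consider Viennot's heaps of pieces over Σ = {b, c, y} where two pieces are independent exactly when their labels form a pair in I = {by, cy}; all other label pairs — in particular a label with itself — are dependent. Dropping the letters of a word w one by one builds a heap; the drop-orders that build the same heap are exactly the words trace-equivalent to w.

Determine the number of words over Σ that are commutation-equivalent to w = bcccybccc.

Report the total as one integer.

#0=b has no predecessor
#1=c depends on [0:b]
#2=c depends on [1:c]
#3=c depends on [2:c]
#4=y has no predecessor
#5=b depends on [3:c]
#6=c depends on [5:b]
#7=c depends on [6:c]
#8=c depends on [7:c]
sources: [0:b, 4:y]
N(rest) = Σ N(rest − s) over sources s of rest; N(one piece) = 1:
  size 1 → [4]=1  [8]=1
  size 2 → [4,8]=2  [7,8]=1
  size 3 → [4,7,8]=3  [6,7,8]=1
  size 4 → [4,6,7,8]=4  [5,6,7,8]=1
  size 5 → [3,5,6,7,8]=1  [4,5,6,7,8]=5
  size 6 → [2,3,5,6,7,8]=1  [3,4,5,6,7,8]=6
  size 7 → [1,2,3,5,6,7,8]=1  [2,3,4,5,6,7,8]=7
  first=0(b) contributes 8
  first=4(y) contributes 1
|[w]| = 9

9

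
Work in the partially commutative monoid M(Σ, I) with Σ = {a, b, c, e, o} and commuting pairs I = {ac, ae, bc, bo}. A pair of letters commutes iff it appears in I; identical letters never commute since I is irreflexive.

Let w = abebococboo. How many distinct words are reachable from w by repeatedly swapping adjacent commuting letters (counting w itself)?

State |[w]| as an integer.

28

drop 0:a onto floor
drop 1:b onto {0:a}
drop 2:e onto {1:b}
drop 3:b onto {2:e}
drop 4:o onto {2:e}
drop 5:c onto {4:o}
drop 6:o onto {5:c}
drop 7:c onto {6:o}
drop 8:b onto {3:b}
drop 9:o onto {7:c}
drop 10:o onto {9:o}
ground layer = {0:a}
drop-orders for the pieces not yet dropped (sum over which currently-grounded one goes next):
  1 to go: {8} 1  {10} 1
  2 to go: {3,8} 1  {8,10} 2  {9,10} 1
  3 to go: {3,8,10} 3  {7,9,10} 1  {8,9,10} 3
  4 to go: {3,8,9,10} 6  {6,7,9,10} 1  {7,8,9,10} 4
  5 to go: {3,7,8,9,10} 10  {5,6,7,9,10} 1  {6,7,8,9,10} 5
  6 to go: {3,6,7,8,9,10} 15  {4,5,6,7,9,10} 1  {5,6,7,8,9,10} 6
  7 to go: {3,5,6,7,8,9,10} 21  {4,5,6,7,8,9,10} 7
  8 to go: {3,4,5,6,7,8,9,10} 28
  9 to go: {2,3,4,5,6,7,8,9,10} 28
  if 0:a drops first: 28 orders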